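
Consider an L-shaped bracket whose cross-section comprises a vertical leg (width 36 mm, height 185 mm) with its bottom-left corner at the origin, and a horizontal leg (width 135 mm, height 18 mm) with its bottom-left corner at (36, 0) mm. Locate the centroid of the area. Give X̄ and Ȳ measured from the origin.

X̄ = 40.86 mm, Ȳ = 70.18 mm

vertical leg: A = 36 × 185 = 6660.00, centroid at (18.00, 92.50).
horizontal leg: A = 135 × 18 = 2430.00, centroid at (103.50, 9.00).
ΣA = 9090.00 mm²
ΣAX̄ = (6660.00)(18.00) + (2430.00)(103.50) = 371385.00 mm³
ΣAȲ = (6660.00)(92.50) + (2430.00)(9.00) = 637920.00 mm³
X̄ = 371385.00 / 9090.00 = 40.86 mm
Ȳ = 637920.00 / 9090.00 = 70.18 mm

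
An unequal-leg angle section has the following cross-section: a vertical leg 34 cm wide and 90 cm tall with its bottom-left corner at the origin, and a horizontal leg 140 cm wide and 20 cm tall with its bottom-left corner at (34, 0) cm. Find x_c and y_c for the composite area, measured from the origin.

Part | A | x̄ᵢ | ȳᵢ | A·x̄ᵢ | A·ȳᵢ
vertical leg | 3060.00 | 17.00 | 45.00 | 52020.00 | 137700.00
horizontal leg | 2800.00 | 104.00 | 10.00 | 291200.00 | 28000.00
Σ | 5860.00 |  |  | 343220.00 | 165700.00
x_c = 343220.00 / 5860.00 = 58.57 cm
y_c = 165700.00 / 5860.00 = 28.28 cm

x_c = 58.57 cm, y_c = 28.28 cm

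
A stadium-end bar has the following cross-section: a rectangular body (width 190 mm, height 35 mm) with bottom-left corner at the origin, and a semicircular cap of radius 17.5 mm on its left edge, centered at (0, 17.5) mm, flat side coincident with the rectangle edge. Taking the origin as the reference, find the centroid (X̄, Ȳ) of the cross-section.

X̄ = 88.09 mm, Ȳ = 17.50 mm

Part | A | x̄ᵢ | ȳᵢ | A·x̄ᵢ | A·ȳᵢ
rectangular body | 6650.00 | 95.00 | 17.50 | 631750.00 | 116375.00
semicircular end | 481.06 | -7.43 | 17.50 | -3572.92 | 8418.49
Σ | 7131.06 |  |  | 628177.08 | 124793.49
X̄ = 628177.08 / 7131.06 = 88.09 mm
Ȳ = 124793.49 / 7131.06 = 17.50 mm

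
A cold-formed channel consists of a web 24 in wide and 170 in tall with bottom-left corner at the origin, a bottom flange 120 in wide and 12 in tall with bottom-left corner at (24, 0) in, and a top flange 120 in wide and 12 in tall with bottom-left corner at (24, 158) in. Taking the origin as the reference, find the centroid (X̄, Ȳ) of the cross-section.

X̄ = 41.79 in, Ȳ = 85.00 in

web: A = 24 × 170 = 4080.00, centroid at (12.00, 85.00).
bottom flange: A = 120 × 12 = 1440.00, centroid at (84.00, 6.00).
top flange: A = 120 × 12 = 1440.00, centroid at (84.00, 164.00).
ΣA = 6960.00 in²
ΣAX̄ = (4080.00)(12.00) + (1440.00)(84.00) + (1440.00)(84.00) = 290880.00 in³
ΣAȲ = (4080.00)(85.00) + (1440.00)(6.00) + (1440.00)(164.00) = 591600.00 in³
X̄ = 290880.00 / 6960.00 = 41.79 in
Ȳ = 591600.00 / 6960.00 = 85.00 in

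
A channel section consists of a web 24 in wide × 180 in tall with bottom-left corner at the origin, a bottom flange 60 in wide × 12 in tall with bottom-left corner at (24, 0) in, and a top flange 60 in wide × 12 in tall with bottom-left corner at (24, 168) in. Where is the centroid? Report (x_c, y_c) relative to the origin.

x_c = 22.50 in, y_c = 90.00 in

Part | A | x̄ᵢ | ȳᵢ | A·x̄ᵢ | A·ȳᵢ
web | 4320.00 | 12.00 | 90.00 | 51840.00 | 388800.00
bottom flange | 720.00 | 54.00 | 6.00 | 38880.00 | 4320.00
top flange | 720.00 | 54.00 | 174.00 | 38880.00 | 125280.00
Σ | 5760.00 |  |  | 129600.00 | 518400.00
x_c = 129600.00 / 5760.00 = 22.50 in
y_c = 518400.00 / 5760.00 = 90.00 in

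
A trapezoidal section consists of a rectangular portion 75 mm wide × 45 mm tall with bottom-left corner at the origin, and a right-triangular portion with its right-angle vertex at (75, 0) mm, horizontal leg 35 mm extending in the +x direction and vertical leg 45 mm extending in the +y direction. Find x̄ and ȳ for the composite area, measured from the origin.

x̄ = 46.80 mm, ȳ = 21.08 mm

Part | A | x̄ᵢ | ȳᵢ | A·x̄ᵢ | A·ȳᵢ
rectangular portion | 3375.00 | 37.50 | 22.50 | 126562.50 | 75937.50
triangular portion | 787.50 | 86.67 | 15.00 | 68250.00 | 11812.50
Σ | 4162.50 |  |  | 194812.50 | 87750.00
x̄ = 194812.50 / 4162.50 = 46.80 mm
ȳ = 87750.00 / 4162.50 = 21.08 mm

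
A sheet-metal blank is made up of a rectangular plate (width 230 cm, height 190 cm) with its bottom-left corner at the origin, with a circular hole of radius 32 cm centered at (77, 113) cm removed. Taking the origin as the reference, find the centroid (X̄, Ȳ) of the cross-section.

Part | A | x̄ᵢ | ȳᵢ | A·x̄ᵢ | A·ȳᵢ
plate | 43700.00 | 115.00 | 95.00 | 5025500.00 | 4151500.00
hole | -3216.99 | 77.00 | 113.00 | -247708.30 | -363519.97
Σ | 40483.01 |  |  | 4777791.70 | 3787980.03
X̄ = 4777791.70 / 40483.01 = 118.02 cm
Ȳ = 3787980.03 / 40483.01 = 93.57 cm

X̄ = 118.02 cm, Ȳ = 93.57 cm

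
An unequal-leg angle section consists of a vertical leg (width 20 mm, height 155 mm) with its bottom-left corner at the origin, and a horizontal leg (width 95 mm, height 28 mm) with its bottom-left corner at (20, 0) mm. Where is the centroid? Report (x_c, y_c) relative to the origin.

x_c = 36.55 mm, y_c = 48.18 mm

Part | A | x̄ᵢ | ȳᵢ | A·x̄ᵢ | A·ȳᵢ
vertical leg | 3100.00 | 10.00 | 77.50 | 31000.00 | 240250.00
horizontal leg | 2660.00 | 67.50 | 14.00 | 179550.00 | 37240.00
Σ | 5760.00 |  |  | 210550.00 | 277490.00
x_c = 210550.00 / 5760.00 = 36.55 mm
y_c = 277490.00 / 5760.00 = 48.18 mm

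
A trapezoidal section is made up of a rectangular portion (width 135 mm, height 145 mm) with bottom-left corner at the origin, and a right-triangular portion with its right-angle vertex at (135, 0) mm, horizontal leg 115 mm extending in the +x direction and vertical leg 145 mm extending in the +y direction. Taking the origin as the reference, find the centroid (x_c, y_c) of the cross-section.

rectangular portion: A = 135 × 145 = 19575.00, centroid at (67.50, 72.50).
triangular portion: A = ½·115·145 = 8337.50, centroid at (173.33, 48.33).
ΣA = 27912.50 mm²
ΣAx_c = (19575.00)(67.50) + (8337.50)(173.33) = 2766479.17 mm³
ΣAy_c = (19575.00)(72.50) + (8337.50)(48.33) = 1822166.67 mm³
x_c = 2766479.17 / 27912.50 = 99.11 mm
y_c = 1822166.67 / 27912.50 = 65.28 mm

x_c = 99.11 mm, y_c = 65.28 mm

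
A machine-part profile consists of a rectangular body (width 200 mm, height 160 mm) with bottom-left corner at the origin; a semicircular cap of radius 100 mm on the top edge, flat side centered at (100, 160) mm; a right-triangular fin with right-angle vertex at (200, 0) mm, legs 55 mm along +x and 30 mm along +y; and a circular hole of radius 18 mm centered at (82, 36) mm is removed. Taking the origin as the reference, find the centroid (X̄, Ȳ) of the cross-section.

rectangular body: A = 200 × 160 = 32000.00, centroid at (100.00, 80.00).
semicircular top: A = ½π·100² = 15707.96, centroid at (100.00, 202.44).
triangular fin: A = ½·55·30 = 825.00, centroid at (218.33, 10.00).
hole: A = −π·18² = -1017.88, centroid at (82.00, 36.00).
ΣA = 47515.09 mm², ΣAX̄ = 4867455.49 mm³, ΣAȲ = 5711547.25 mm³.
X̄ = 4867455.49/47515.09 = 102.44 mm; Ȳ = 5711547.25/47515.09 = 120.20 mm.

X̄ = 102.44 mm, Ȳ = 120.20 mm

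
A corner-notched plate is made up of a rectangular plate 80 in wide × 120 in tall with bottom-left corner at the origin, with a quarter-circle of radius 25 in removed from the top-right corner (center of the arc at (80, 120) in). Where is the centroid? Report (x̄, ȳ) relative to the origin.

x̄ = 38.42 in, ȳ = 57.34 in

plate: A = 80 × 120 = 9600.00, centroid at (40.00, 60.00).
removed quarter-circle: A = −¼π·25² = -490.87, centroid at (69.39, 109.39).
ΣA = 9109.13 in²
ΣAx̄ = (9600.00)(40.00) + (-490.87)(69.39) = 349938.43 in³
ΣAȳ = (9600.00)(60.00) + (-490.87)(109.39) = 522303.47 in³
x̄ = 349938.43 / 9109.13 = 38.42 in
ȳ = 522303.47 / 9109.13 = 57.34 in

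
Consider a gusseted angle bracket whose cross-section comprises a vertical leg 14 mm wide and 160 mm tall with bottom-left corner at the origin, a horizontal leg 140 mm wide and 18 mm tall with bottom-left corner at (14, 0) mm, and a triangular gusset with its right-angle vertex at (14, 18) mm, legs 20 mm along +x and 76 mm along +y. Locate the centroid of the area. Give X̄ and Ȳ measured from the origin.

X̄ = 44.03 mm, Ȳ = 42.54 mm

Part | A | x̄ᵢ | ȳᵢ | A·x̄ᵢ | A·ȳᵢ
vertical leg | 2240.00 | 7.00 | 80.00 | 15680.00 | 179200.00
horizontal leg | 2520.00 | 84.00 | 9.00 | 211680.00 | 22680.00
gusset | 760.00 | 20.67 | 43.33 | 15706.67 | 32933.33
Σ | 5520.00 |  |  | 243066.67 | 234813.33
X̄ = 243066.67 / 5520.00 = 44.03 mm
Ȳ = 234813.33 / 5520.00 = 42.54 mm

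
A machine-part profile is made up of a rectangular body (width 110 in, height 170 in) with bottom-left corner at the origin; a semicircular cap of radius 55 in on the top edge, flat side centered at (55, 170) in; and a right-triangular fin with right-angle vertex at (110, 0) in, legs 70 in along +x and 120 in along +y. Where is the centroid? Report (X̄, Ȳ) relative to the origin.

X̄ = 66.90 in, Ȳ = 96.78 in

Part | A | x̄ᵢ | ȳᵢ | A·x̄ᵢ | A·ȳᵢ
rectangular body | 18700.00 | 55.00 | 85.00 | 1028500.00 | 1589500.00
semicircular top | 4751.66 | 55.00 | 193.34 | 261341.24 | 918698.68
triangular fin | 4200.00 | 133.33 | 40.00 | 560000.00 | 168000.00
Σ | 27651.66 |  |  | 1849841.24 | 2676198.68
X̄ = 1849841.24 / 27651.66 = 66.90 in
Ȳ = 2676198.68 / 27651.66 = 96.78 in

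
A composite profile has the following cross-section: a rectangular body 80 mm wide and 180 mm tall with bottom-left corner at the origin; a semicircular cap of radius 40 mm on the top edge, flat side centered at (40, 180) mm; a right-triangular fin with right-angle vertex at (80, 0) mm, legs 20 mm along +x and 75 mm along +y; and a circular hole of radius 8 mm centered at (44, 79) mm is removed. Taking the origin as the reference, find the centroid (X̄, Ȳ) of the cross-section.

rectangular body: A = 80 × 180 = 14400.00, centroid at (40.00, 90.00).
semicircular top: A = ½π·40² = 2513.27, centroid at (40.00, 196.98).
triangular fin: A = ½·20·75 = 750.00, centroid at (86.67, 25.00).
hole: A = −π·8² = -201.06, centroid at (44.00, 79.00).
ΣA = 17462.21 mm², ΣAX̄ = 732684.24 mm³, ΣAȲ = 1793922.12 mm³.
X̄ = 732684.24/17462.21 = 41.96 mm; Ȳ = 1793922.12/17462.21 = 102.73 mm.

X̄ = 41.96 mm, Ȳ = 102.73 mm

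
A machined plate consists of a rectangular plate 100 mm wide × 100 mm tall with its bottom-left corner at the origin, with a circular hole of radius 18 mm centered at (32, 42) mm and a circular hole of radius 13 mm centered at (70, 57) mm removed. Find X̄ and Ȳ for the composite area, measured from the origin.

plate: A = 100 × 100 = 10000.00, centroid at (50.00, 50.00).
hole 1: A = −π·18² = -1017.88, centroid at (32.00, 42.00).
hole 2: A = −π·13² = -530.93, centroid at (70.00, 57.00).
ΣA = 8451.19 mm²
ΣAX̄ = (10000.00)(50.00) + (-1017.88)(32.00) + (-530.93)(70.00) = 430262.93 mm³
ΣAȲ = (10000.00)(50.00) + (-1017.88)(42.00) + (-530.93)(57.00) = 426986.25 mm³
X̄ = 430262.93 / 8451.19 = 50.91 mm
Ȳ = 426986.25 / 8451.19 = 50.52 mm

X̄ = 50.91 mm, Ȳ = 50.52 mm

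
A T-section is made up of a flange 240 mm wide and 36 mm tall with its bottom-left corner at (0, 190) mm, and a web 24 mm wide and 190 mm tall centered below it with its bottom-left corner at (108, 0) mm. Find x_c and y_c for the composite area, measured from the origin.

x_c = 120.00 mm, y_c = 168.96 mm

web: A = 24 × 190 = 4560.00, centroid at (120.00, 95.00).
flange: A = 240 × 36 = 8640.00, centroid at (120.00, 208.00).
ΣA = 13200.00 mm²
ΣAx_c = (4560.00)(120.00) + (8640.00)(120.00) = 1584000.00 mm³
ΣAy_c = (4560.00)(95.00) + (8640.00)(208.00) = 2230320.00 mm³
x_c = 1584000.00 / 13200.00 = 120.00 mm
y_c = 2230320.00 / 13200.00 = 168.96 mm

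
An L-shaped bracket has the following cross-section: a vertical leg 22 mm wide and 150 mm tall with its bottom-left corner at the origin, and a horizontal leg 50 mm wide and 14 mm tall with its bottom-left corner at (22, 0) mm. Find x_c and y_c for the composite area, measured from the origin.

Part | A | x̄ᵢ | ȳᵢ | A·x̄ᵢ | A·ȳᵢ
vertical leg | 3300.00 | 11.00 | 75.00 | 36300.00 | 247500.00
horizontal leg | 700.00 | 47.00 | 7.00 | 32900.00 | 4900.00
Σ | 4000.00 |  |  | 69200.00 | 252400.00
x_c = 69200.00 / 4000.00 = 17.30 mm
y_c = 252400.00 / 4000.00 = 63.10 mm

x_c = 17.30 mm, y_c = 63.10 mm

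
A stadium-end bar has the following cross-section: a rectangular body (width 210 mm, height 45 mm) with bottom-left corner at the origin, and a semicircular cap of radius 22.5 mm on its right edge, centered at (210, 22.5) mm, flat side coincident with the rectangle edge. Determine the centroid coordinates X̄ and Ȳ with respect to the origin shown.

X̄ = 113.89 mm, Ȳ = 22.50 mm

rectangular body: A = 210 × 45 = 9450.00, centroid at (105.00, 22.50).
semicircular end: A = ½π·22.5² = 795.22, centroid at (219.55, 22.50).
ΣA = 10245.22 mm²
ΣAX̄ = (9450.00)(105.00) + (795.22)(219.55) = 1166839.03 mm³
ΣAȲ = (9450.00)(22.50) + (795.22)(22.50) = 230517.35 mm³
X̄ = 1166839.03 / 10245.22 = 113.89 mm
Ȳ = 230517.35 / 10245.22 = 22.50 mm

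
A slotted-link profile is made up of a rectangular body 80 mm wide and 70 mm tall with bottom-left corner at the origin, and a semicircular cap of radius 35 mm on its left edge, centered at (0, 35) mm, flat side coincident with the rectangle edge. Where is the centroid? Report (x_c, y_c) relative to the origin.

Part | A | x̄ᵢ | ȳᵢ | A·x̄ᵢ | A·ȳᵢ
rectangular body | 5600.00 | 40.00 | 35.00 | 224000.00 | 196000.00
semicircular end | 1924.23 | -14.85 | 35.00 | -28583.33 | 67347.89
Σ | 7524.23 |  |  | 195416.67 | 263347.89
x_c = 195416.67 / 7524.23 = 25.97 mm
y_c = 263347.89 / 7524.23 = 35.00 mm

x_c = 25.97 mm, y_c = 35.00 mm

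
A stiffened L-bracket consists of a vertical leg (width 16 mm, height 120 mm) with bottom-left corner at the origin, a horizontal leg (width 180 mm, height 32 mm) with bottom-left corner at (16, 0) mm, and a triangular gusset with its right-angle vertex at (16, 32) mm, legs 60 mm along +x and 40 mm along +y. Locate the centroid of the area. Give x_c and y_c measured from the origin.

x_c = 75.35 mm, y_c = 29.48 mm

vertical leg: A = 16 × 120 = 1920.00, centroid at (8.00, 60.00).
horizontal leg: A = 180 × 32 = 5760.00, centroid at (106.00, 16.00).
gusset: A = ½·60·40 = 1200.00, centroid at (36.00, 45.33).
ΣA = 8880.00 mm²
ΣAx_c = (1920.00)(8.00) + (5760.00)(106.00) + (1200.00)(36.00) = 669120.00 mm³
ΣAy_c = (1920.00)(60.00) + (5760.00)(16.00) + (1200.00)(45.33) = 261760.00 mm³
x_c = 669120.00 / 8880.00 = 75.35 mm
y_c = 261760.00 / 8880.00 = 29.48 mm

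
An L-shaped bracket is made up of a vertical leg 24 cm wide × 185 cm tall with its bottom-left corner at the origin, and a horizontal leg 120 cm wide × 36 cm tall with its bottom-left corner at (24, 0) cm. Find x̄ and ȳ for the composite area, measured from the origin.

vertical leg: A = 24 × 185 = 4440.00, centroid at (12.00, 92.50).
horizontal leg: A = 120 × 36 = 4320.00, centroid at (84.00, 18.00).
ΣA = 8760.00 cm²
ΣAx̄ = (4440.00)(12.00) + (4320.00)(84.00) = 416160.00 cm³
ΣAȳ = (4440.00)(92.50) + (4320.00)(18.00) = 488460.00 cm³
x̄ = 416160.00 / 8760.00 = 47.51 cm
ȳ = 488460.00 / 8760.00 = 55.76 cm

x̄ = 47.51 cm, ȳ = 55.76 cm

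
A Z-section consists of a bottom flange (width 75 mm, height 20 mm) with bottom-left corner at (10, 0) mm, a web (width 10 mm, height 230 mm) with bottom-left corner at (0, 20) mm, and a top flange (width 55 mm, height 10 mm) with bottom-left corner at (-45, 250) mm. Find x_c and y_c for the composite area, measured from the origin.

x_c = 16.81 mm, y_c = 107.07 mm

Part | A | x̄ᵢ | ȳᵢ | A·x̄ᵢ | A·ȳᵢ
bottom flange | 1500.00 | 47.50 | 10.00 | 71250.00 | 15000.00
web | 2300.00 | 5.00 | 135.00 | 11500.00 | 310500.00
top flange | 550.00 | -17.50 | 255.00 | -9625.00 | 140250.00
Σ | 4350.00 |  |  | 73125.00 | 465750.00
x_c = 73125.00 / 4350.00 = 16.81 mm
y_c = 465750.00 / 4350.00 = 107.07 mm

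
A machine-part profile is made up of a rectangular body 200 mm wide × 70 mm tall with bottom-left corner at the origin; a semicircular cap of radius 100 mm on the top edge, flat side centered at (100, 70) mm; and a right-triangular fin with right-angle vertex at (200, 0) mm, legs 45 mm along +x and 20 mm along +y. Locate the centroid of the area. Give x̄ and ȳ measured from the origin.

rectangular body: A = 200 × 70 = 14000.00, centroid at (100.00, 35.00).
semicircular top: A = ½π·100² = 15707.96, centroid at (100.00, 112.44).
triangular fin: A = ½·45·20 = 450.00, centroid at (215.00, 6.67).
ΣA = 30157.96 mm², ΣAx̄ = 3067546.33 mm³, ΣAȳ = 2259224.10 mm³.
x̄ = 3067546.33/30157.96 = 101.72 mm; ȳ = 2259224.10/30157.96 = 74.91 mm.

x̄ = 101.72 mm, ȳ = 74.91 mm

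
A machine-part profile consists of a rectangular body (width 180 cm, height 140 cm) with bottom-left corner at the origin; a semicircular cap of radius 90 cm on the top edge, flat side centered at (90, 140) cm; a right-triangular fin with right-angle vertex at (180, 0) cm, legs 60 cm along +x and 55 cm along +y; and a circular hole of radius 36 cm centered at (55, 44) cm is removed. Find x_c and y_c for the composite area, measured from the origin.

rectangular body: A = 180 × 140 = 25200.00, centroid at (90.00, 70.00).
semicircular top: A = ½π·90² = 12723.45, centroid at (90.00, 178.20).
triangular fin: A = ½·60·55 = 1650.00, centroid at (200.00, 18.33).
hole: A = −π·36² = -4071.50, centroid at (55.00, 44.00).
ΣA = 35501.95 cm², ΣAx_c = 3519177.80 cm³, ΣAy_c = 3882386.86 cm³.
x_c = 3519177.80/35501.95 = 99.13 cm; y_c = 3882386.86/35501.95 = 109.36 cm.

x_c = 99.13 cm, y_c = 109.36 cm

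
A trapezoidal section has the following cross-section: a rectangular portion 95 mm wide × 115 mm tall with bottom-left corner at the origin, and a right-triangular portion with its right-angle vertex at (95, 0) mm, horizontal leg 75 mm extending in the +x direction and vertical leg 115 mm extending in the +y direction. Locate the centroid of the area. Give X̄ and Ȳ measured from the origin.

rectangular portion: A = 95 × 115 = 10925.00, centroid at (47.50, 57.50).
triangular portion: A = ½·75·115 = 4312.50, centroid at (120.00, 38.33).
ΣA = 15237.50 mm²
ΣAX̄ = (10925.00)(47.50) + (4312.50)(120.00) = 1036437.50 mm³
ΣAȲ = (10925.00)(57.50) + (4312.50)(38.33) = 793500.00 mm³
X̄ = 1036437.50 / 15237.50 = 68.02 mm
Ȳ = 793500.00 / 15237.50 = 52.08 mm

X̄ = 68.02 mm, Ȳ = 52.08 mm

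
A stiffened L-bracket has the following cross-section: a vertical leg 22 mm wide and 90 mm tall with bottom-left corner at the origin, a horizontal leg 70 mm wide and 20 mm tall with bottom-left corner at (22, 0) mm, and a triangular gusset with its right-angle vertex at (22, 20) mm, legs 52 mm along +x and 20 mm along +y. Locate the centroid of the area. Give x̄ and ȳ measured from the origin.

x̄ = 31.29 mm, ȳ = 29.99 mm

vertical leg: A = 22 × 90 = 1980.00, centroid at (11.00, 45.00).
horizontal leg: A = 70 × 20 = 1400.00, centroid at (57.00, 10.00).
gusset: A = ½·52·20 = 520.00, centroid at (39.33, 26.67).
ΣA = 3900.00 mm², ΣAx̄ = 122033.33 mm³, ΣAȳ = 116966.67 mm³.
x̄ = 122033.33/3900.00 = 31.29 mm; ȳ = 116966.67/3900.00 = 29.99 mm.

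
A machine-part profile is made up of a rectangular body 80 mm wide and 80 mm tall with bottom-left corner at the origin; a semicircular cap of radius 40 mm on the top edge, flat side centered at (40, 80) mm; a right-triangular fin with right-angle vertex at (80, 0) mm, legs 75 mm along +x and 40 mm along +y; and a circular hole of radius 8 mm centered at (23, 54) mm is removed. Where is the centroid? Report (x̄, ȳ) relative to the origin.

Part | A | x̄ᵢ | ȳᵢ | A·x̄ᵢ | A·ȳᵢ
rectangular body | 6400.00 | 40.00 | 40.00 | 256000.00 | 256000.00
semicircular top | 2513.27 | 40.00 | 96.98 | 100530.96 | 243728.60
triangular fin | 1500.00 | 105.00 | 13.33 | 157500.00 | 20000.00
hole | -201.06 | 23.00 | 54.00 | -4624.42 | -10857.34
Σ | 10212.21 |  |  | 509406.54 | 508871.25
x̄ = 509406.54 / 10212.21 = 49.88 mm
ȳ = 508871.25 / 10212.21 = 49.83 mm

x̄ = 49.88 mm, ȳ = 49.83 mm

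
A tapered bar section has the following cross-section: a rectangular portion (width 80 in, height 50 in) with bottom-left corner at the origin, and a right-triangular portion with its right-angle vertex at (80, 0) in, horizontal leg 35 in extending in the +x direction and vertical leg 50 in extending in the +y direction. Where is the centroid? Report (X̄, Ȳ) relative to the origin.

X̄ = 49.27 in, Ȳ = 23.50 in

rectangular portion: A = 80 × 50 = 4000.00, centroid at (40.00, 25.00).
triangular portion: A = ½·35·50 = 875.00, centroid at (91.67, 16.67).
ΣA = 4875.00 in², ΣAX̄ = 240208.33 in³, ΣAȲ = 114583.33 in³.
X̄ = 240208.33/4875.00 = 49.27 in; Ȳ = 114583.33/4875.00 = 23.50 in.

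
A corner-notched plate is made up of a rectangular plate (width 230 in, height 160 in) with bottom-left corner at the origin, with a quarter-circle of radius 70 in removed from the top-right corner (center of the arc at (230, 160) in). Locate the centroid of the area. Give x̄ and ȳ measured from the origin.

plate: A = 230 × 160 = 36800.00, centroid at (115.00, 80.00).
removed quarter-circle: A = −¼π·70² = -3848.45, centroid at (200.29, 130.29).
ΣA = 32951.55 in², ΣAx̄ = 3461189.60 in³, ΣAȳ = 2442581.17 in³.
x̄ = 3461189.60/32951.55 = 105.04 in; ȳ = 2442581.17/32951.55 = 74.13 in.

x̄ = 105.04 in, ȳ = 74.13 in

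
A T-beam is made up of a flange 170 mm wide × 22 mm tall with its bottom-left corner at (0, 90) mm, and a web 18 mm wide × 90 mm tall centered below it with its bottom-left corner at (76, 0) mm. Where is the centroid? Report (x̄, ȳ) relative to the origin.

web: A = 18 × 90 = 1620.00, centroid at (85.00, 45.00).
flange: A = 170 × 22 = 3740.00, centroid at (85.00, 101.00).
ΣA = 5360.00 mm², ΣAx̄ = 455600.00 mm³, ΣAȳ = 450640.00 mm³.
x̄ = 455600.00/5360.00 = 85.00 mm; ȳ = 450640.00/5360.00 = 84.07 mm.

x̄ = 85.00 mm, ȳ = 84.07 mm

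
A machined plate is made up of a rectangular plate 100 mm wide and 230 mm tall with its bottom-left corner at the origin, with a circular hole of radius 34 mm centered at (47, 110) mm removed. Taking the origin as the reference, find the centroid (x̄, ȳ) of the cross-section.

plate: A = 100 × 230 = 23000.00, centroid at (50.00, 115.00).
hole: A = −π·34² = -3631.68, centroid at (47.00, 110.00).
ΣA = 19368.32 mm², ΣAx̄ = 979310.99 mm³, ΣAȳ = 2245515.08 mm³.
x̄ = 979310.99/19368.32 = 50.56 mm; ȳ = 2245515.08/19368.32 = 115.94 mm.

x̄ = 50.56 mm, ȳ = 115.94 mm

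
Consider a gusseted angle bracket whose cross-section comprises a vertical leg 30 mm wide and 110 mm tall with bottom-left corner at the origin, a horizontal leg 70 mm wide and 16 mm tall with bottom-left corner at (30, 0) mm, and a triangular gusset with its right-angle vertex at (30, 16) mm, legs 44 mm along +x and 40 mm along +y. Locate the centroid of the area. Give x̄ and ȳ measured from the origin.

x̄ = 30.49 mm, ȳ = 40.81 mm

vertical leg: A = 30 × 110 = 3300.00, centroid at (15.00, 55.00).
horizontal leg: A = 70 × 16 = 1120.00, centroid at (65.00, 8.00).
gusset: A = ½·44·40 = 880.00, centroid at (44.67, 29.33).
ΣA = 5300.00 mm²
ΣAx̄ = (3300.00)(15.00) + (1120.00)(65.00) + (880.00)(44.67) = 161606.67 mm³
ΣAȳ = (3300.00)(55.00) + (1120.00)(8.00) + (880.00)(29.33) = 216273.33 mm³
x̄ = 161606.67 / 5300.00 = 30.49 mm
ȳ = 216273.33 / 5300.00 = 40.81 mm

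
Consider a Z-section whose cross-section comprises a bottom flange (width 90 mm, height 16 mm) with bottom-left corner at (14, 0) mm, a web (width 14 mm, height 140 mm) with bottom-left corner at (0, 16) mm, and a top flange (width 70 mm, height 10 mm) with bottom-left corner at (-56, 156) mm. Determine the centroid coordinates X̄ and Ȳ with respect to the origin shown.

X̄ = 20.48 mm, Ȳ = 71.41 mm

Part | A | x̄ᵢ | ȳᵢ | A·x̄ᵢ | A·ȳᵢ
bottom flange | 1440.00 | 59.00 | 8.00 | 84960.00 | 11520.00
web | 1960.00 | 7.00 | 86.00 | 13720.00 | 168560.00
top flange | 700.00 | -21.00 | 161.00 | -14700.00 | 112700.00
Σ | 4100.00 |  |  | 83980.00 | 292780.00
X̄ = 83980.00 / 4100.00 = 20.48 mm
Ȳ = 292780.00 / 4100.00 = 71.41 mm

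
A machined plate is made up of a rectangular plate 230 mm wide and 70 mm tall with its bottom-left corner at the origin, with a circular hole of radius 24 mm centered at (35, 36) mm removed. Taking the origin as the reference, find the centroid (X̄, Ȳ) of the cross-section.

X̄ = 125.13 mm, Ȳ = 34.87 mm

plate: A = 230 × 70 = 16100.00, centroid at (115.00, 35.00).
hole: A = −π·24² = -1809.56, centroid at (35.00, 36.00).
ΣA = 14290.44 mm²
ΣAX̄ = (16100.00)(115.00) + (-1809.56)(35.00) = 1788165.49 mm³
ΣAȲ = (16100.00)(35.00) + (-1809.56)(36.00) = 498355.93 mm³
X̄ = 1788165.49 / 14290.44 = 125.13 mm
Ȳ = 498355.93 / 14290.44 = 34.87 mm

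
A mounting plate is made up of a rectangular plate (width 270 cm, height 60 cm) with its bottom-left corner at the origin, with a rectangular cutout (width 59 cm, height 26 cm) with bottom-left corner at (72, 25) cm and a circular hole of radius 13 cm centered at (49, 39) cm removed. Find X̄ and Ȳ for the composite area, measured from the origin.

X̄ = 141.87 cm, Ȳ = 28.79 cm

plate: A = 270 × 60 = 16200.00, centroid at (135.00, 30.00).
hole 1: A = −(59 × 26) = -1534.00, centroid at (101.50, 38.00).
hole 2: A = −π·13² = -530.93, centroid at (49.00, 39.00).
ΣA = 14135.07 cm², ΣAX̄ = 2005283.47 cm³, ΣAȲ = 407001.76 cm³.
X̄ = 2005283.47/14135.07 = 141.87 cm; Ȳ = 407001.76/14135.07 = 28.79 cm.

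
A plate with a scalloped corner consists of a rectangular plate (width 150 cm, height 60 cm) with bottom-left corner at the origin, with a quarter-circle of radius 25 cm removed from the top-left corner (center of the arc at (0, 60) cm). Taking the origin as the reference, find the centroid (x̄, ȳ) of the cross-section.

x̄ = 78.71 cm, ȳ = 28.88 cm

plate: A = 150 × 60 = 9000.00, centroid at (75.00, 30.00).
removed quarter-circle: A = −¼π·25² = -490.87, centroid at (10.61, 49.39).
ΣA = 8509.13 cm²
ΣAx̄ = (9000.00)(75.00) + (-490.87)(10.61) = 669791.67 cm³
ΣAȳ = (9000.00)(30.00) + (-490.87)(49.39) = 245755.90 cm³
x̄ = 669791.67 / 8509.13 = 78.71 cm
ȳ = 245755.90 / 8509.13 = 28.88 cm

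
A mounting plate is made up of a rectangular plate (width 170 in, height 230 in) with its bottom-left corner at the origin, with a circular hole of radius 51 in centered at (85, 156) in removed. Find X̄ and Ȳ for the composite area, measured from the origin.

X̄ = 85.00 in, Ȳ = 104.17 in

plate: A = 170 × 230 = 39100.00, centroid at (85.00, 115.00).
hole: A = −π·51² = -8171.28, centroid at (85.00, 156.00).
ΣA = 30928.72 in²
ΣAX̄ = (39100.00)(85.00) + (-8171.28)(85.00) = 2628940.99 in³
ΣAȲ = (39100.00)(115.00) + (-8171.28)(156.00) = 3221779.93 in³
X̄ = 2628940.99 / 30928.72 = 85.00 in
Ȳ = 3221779.93 / 30928.72 = 104.17 in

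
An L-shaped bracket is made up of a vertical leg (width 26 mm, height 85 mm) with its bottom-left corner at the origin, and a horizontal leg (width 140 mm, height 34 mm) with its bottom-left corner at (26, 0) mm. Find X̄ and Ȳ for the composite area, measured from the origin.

vertical leg: A = 26 × 85 = 2210.00, centroid at (13.00, 42.50).
horizontal leg: A = 140 × 34 = 4760.00, centroid at (96.00, 17.00).
ΣA = 6970.00 mm², ΣAX̄ = 485690.00 mm³, ΣAȲ = 174845.00 mm³.
X̄ = 485690.00/6970.00 = 69.68 mm; Ȳ = 174845.00/6970.00 = 25.09 mm.

X̄ = 69.68 mm, Ȳ = 25.09 mm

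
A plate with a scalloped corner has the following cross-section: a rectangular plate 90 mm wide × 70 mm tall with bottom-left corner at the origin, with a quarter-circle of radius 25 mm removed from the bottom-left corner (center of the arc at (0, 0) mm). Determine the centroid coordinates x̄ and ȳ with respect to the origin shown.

x̄ = 47.91 mm, ȳ = 37.06 mm

plate: A = 90 × 70 = 6300.00, centroid at (45.00, 35.00).
removed quarter-circle: A = −¼π·25² = -490.87, centroid at (10.61, 10.61).
ΣA = 5809.13 mm², ΣAx̄ = 278291.67 mm³, ΣAȳ = 215291.67 mm³.
x̄ = 278291.67/5809.13 = 47.91 mm; ȳ = 215291.67/5809.13 = 37.06 mm.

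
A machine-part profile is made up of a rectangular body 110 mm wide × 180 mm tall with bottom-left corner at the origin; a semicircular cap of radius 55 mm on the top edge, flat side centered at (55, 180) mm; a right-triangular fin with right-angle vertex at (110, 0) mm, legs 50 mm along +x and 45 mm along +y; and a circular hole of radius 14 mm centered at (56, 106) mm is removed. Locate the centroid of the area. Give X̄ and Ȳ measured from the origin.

rectangular body: A = 110 × 180 = 19800.00, centroid at (55.00, 90.00).
semicircular top: A = ½π·55² = 4751.66, centroid at (55.00, 203.34).
triangular fin: A = ½·50·45 = 1125.00, centroid at (126.67, 15.00).
hole: A = −π·14² = -615.75, centroid at (56.00, 106.00).
ΣA = 25060.91 mm²
ΣAX̄ = (19800.00)(55.00) + (4751.66)(55.00) + (1125.00)(126.67) + (-615.75)(56.00) = 1458359.12 mm³
ΣAȲ = (19800.00)(90.00) + (4751.66)(203.34) + (1125.00)(15.00) + (-615.75)(106.00) = 2699820.54 mm³
X̄ = 1458359.12 / 25060.91 = 58.19 mm
Ȳ = 2699820.54 / 25060.91 = 107.73 mm

X̄ = 58.19 mm, Ȳ = 107.73 mm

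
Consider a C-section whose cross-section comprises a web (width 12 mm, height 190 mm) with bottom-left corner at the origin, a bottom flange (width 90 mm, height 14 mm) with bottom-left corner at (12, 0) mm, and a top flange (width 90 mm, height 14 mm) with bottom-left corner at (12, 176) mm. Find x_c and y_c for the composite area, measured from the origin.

web: A = 12 × 190 = 2280.00, centroid at (6.00, 95.00).
bottom flange: A = 90 × 14 = 1260.00, centroid at (57.00, 7.00).
top flange: A = 90 × 14 = 1260.00, centroid at (57.00, 183.00).
ΣA = 4800.00 mm², ΣAx_c = 157320.00 mm³, ΣAy_c = 456000.00 mm³.
x_c = 157320.00/4800.00 = 32.77 mm; y_c = 456000.00/4800.00 = 95.00 mm.

x_c = 32.77 mm, y_c = 95.00 mm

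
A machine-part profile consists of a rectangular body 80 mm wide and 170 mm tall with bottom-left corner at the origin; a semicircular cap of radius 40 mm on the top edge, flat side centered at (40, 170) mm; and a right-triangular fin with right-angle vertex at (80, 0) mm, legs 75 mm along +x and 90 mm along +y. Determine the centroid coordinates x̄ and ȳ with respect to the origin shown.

x̄ = 51.26 mm, ȳ = 88.63 mm

rectangular body: A = 80 × 170 = 13600.00, centroid at (40.00, 85.00).
semicircular top: A = ½π·40² = 2513.27, centroid at (40.00, 186.98).
triangular fin: A = ½·75·90 = 3375.00, centroid at (105.00, 30.00).
ΣA = 19488.27 mm², ΣAx̄ = 998905.96 mm³, ΣAȳ = 1727173.27 mm³.
x̄ = 998905.96/19488.27 = 51.26 mm; ȳ = 1727173.27/19488.27 = 88.63 mm.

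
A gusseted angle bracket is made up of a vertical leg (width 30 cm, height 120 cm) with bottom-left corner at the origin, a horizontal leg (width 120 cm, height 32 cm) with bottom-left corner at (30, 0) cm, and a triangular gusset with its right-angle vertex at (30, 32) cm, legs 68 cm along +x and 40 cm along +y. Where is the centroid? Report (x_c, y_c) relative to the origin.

x_c = 53.55 cm, y_c = 38.53 cm

Part | A | x̄ᵢ | ȳᵢ | A·x̄ᵢ | A·ȳᵢ
vertical leg | 3600.00 | 15.00 | 60.00 | 54000.00 | 216000.00
horizontal leg | 3840.00 | 90.00 | 16.00 | 345600.00 | 61440.00
gusset | 1360.00 | 52.67 | 45.33 | 71626.67 | 61653.33
Σ | 8800.00 |  |  | 471226.67 | 339093.33
x_c = 471226.67 / 8800.00 = 53.55 cm
y_c = 339093.33 / 8800.00 = 38.53 cm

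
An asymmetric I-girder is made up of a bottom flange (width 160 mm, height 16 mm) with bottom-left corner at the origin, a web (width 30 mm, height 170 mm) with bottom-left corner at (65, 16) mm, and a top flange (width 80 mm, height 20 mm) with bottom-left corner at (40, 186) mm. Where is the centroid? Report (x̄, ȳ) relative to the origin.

Part | A | x̄ᵢ | ȳᵢ | A·x̄ᵢ | A·ȳᵢ
bottom flange | 2560.00 | 80.00 | 8.00 | 204800.00 | 20480.00
web | 5100.00 | 80.00 | 101.00 | 408000.00 | 515100.00
top flange | 1600.00 | 80.00 | 196.00 | 128000.00 | 313600.00
Σ | 9260.00 |  |  | 740800.00 | 849180.00
x̄ = 740800.00 / 9260.00 = 80.00 mm
ȳ = 849180.00 / 9260.00 = 91.70 mm

x̄ = 80.00 mm, ȳ = 91.70 mm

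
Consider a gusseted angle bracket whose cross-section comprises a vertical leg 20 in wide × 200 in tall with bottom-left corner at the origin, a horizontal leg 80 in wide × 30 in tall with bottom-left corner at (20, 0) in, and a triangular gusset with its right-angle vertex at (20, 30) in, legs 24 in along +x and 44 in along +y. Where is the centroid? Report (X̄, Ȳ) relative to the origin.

vertical leg: A = 20 × 200 = 4000.00, centroid at (10.00, 100.00).
horizontal leg: A = 80 × 30 = 2400.00, centroid at (60.00, 15.00).
gusset: A = ½·24·44 = 528.00, centroid at (28.00, 44.67).
ΣA = 6928.00 in², ΣAX̄ = 198784.00 in³, ΣAȲ = 459584.00 in³.
X̄ = 198784.00/6928.00 = 28.69 in; Ȳ = 459584.00/6928.00 = 66.34 in.

X̄ = 28.69 in, Ȳ = 66.34 in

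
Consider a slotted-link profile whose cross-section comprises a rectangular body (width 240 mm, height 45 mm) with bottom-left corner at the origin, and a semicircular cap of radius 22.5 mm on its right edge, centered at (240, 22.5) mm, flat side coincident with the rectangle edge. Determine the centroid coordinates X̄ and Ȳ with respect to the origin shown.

X̄ = 128.88 mm, Ȳ = 22.50 mm

Part | A | x̄ᵢ | ȳᵢ | A·x̄ᵢ | A·ȳᵢ
rectangular body | 10800.00 | 120.00 | 22.50 | 1296000.00 | 243000.00
semicircular end | 795.22 | 249.55 | 22.50 | 198445.50 | 17892.35
Σ | 11595.22 |  |  | 1494445.50 | 260892.35
X̄ = 1494445.50 / 11595.22 = 128.88 mm
Ȳ = 260892.35 / 11595.22 = 22.50 mm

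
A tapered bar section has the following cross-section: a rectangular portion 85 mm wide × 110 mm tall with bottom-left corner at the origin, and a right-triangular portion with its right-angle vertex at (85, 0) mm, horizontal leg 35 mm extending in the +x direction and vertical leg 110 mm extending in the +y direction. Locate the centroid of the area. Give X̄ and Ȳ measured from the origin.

X̄ = 51.75 mm, Ȳ = 51.87 mm

Part | A | x̄ᵢ | ȳᵢ | A·x̄ᵢ | A·ȳᵢ
rectangular portion | 9350.00 | 42.50 | 55.00 | 397375.00 | 514250.00
triangular portion | 1925.00 | 96.67 | 36.67 | 186083.33 | 70583.33
Σ | 11275.00 |  |  | 583458.33 | 584833.33
X̄ = 583458.33 / 11275.00 = 51.75 mm
Ȳ = 584833.33 / 11275.00 = 51.87 mm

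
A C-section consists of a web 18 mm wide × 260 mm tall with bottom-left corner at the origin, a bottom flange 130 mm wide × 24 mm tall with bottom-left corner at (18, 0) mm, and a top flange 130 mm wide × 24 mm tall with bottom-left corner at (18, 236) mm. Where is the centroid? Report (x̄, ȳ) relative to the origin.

x̄ = 51.29 mm, ȳ = 130.00 mm

Part | A | x̄ᵢ | ȳᵢ | A·x̄ᵢ | A·ȳᵢ
web | 4680.00 | 9.00 | 130.00 | 42120.00 | 608400.00
bottom flange | 3120.00 | 83.00 | 12.00 | 258960.00 | 37440.00
top flange | 3120.00 | 83.00 | 248.00 | 258960.00 | 773760.00
Σ | 10920.00 |  |  | 560040.00 | 1419600.00
x̄ = 560040.00 / 10920.00 = 51.29 mm
ȳ = 1419600.00 / 10920.00 = 130.00 mm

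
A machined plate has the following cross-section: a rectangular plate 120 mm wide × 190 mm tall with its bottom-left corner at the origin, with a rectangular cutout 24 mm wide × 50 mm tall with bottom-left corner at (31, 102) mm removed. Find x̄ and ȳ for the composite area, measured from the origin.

plate: A = 120 × 190 = 22800.00, centroid at (60.00, 95.00).
hole: A = −(24 × 50) = -1200.00, centroid at (43.00, 127.00).
ΣA = 21600.00 mm²
ΣAx̄ = (22800.00)(60.00) + (-1200.00)(43.00) = 1316400.00 mm³
ΣAȳ = (22800.00)(95.00) + (-1200.00)(127.00) = 2013600.00 mm³
x̄ = 1316400.00 / 21600.00 = 60.94 mm
ȳ = 2013600.00 / 21600.00 = 93.22 mm

x̄ = 60.94 mm, ȳ = 93.22 mm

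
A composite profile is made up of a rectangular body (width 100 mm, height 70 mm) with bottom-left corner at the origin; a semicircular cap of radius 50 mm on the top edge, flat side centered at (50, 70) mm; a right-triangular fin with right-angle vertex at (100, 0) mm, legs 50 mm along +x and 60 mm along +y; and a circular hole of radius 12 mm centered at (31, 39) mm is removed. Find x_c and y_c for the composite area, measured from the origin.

rectangular body: A = 100 × 70 = 7000.00, centroid at (50.00, 35.00).
semicircular top: A = ½π·50² = 3926.99, centroid at (50.00, 91.22).
triangular fin: A = ½·50·60 = 1500.00, centroid at (116.67, 20.00).
hole: A = −π·12² = -452.39, centroid at (31.00, 39.00).
ΣA = 11974.60 mm², ΣAx_c = 707325.47 mm³, ΣAy_c = 615579.51 mm³.
x_c = 707325.47/11974.60 = 59.07 mm; y_c = 615579.51/11974.60 = 51.41 mm.

x_c = 59.07 mm, y_c = 51.41 mm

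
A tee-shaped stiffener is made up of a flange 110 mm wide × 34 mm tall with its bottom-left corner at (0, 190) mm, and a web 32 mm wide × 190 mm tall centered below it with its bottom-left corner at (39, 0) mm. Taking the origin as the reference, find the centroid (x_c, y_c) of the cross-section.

x_c = 55.00 mm, y_c = 137.66 mm

web: A = 32 × 190 = 6080.00, centroid at (55.00, 95.00).
flange: A = 110 × 34 = 3740.00, centroid at (55.00, 207.00).
ΣA = 9820.00 mm²
ΣAx_c = (6080.00)(55.00) + (3740.00)(55.00) = 540100.00 mm³
ΣAy_c = (6080.00)(95.00) + (3740.00)(207.00) = 1351780.00 mm³
x_c = 540100.00 / 9820.00 = 55.00 mm
y_c = 1351780.00 / 9820.00 = 137.66 mm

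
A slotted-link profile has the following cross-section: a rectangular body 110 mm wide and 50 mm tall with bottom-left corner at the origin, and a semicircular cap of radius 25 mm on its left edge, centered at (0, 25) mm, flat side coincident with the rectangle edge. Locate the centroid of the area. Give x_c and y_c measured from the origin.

rectangular body: A = 110 × 50 = 5500.00, centroid at (55.00, 25.00).
semicircular end: A = ½π·25² = 981.75, centroid at (-10.61, 25.00).
ΣA = 6481.75 mm², ΣAx_c = 292083.33 mm³, ΣAy_c = 162043.69 mm³.
x_c = 292083.33/6481.75 = 45.06 mm; y_c = 162043.69/6481.75 = 25.00 mm.

x_c = 45.06 mm, y_c = 25.00 mm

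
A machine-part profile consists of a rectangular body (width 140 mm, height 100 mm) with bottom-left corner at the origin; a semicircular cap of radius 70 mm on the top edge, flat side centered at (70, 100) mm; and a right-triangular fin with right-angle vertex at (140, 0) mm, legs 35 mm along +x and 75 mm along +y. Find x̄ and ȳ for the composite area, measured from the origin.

x̄ = 74.66 mm, ȳ = 75.24 mm

Part | A | x̄ᵢ | ȳᵢ | A·x̄ᵢ | A·ȳᵢ
rectangular body | 14000.00 | 70.00 | 50.00 | 980000.00 | 700000.00
semicircular top | 7696.90 | 70.00 | 129.71 | 538783.14 | 998356.87
triangular fin | 1312.50 | 151.67 | 25.00 | 199062.50 | 32812.50
Σ | 23009.40 |  |  | 1717845.64 | 1731169.37
x̄ = 1717845.64 / 23009.40 = 74.66 mm
ȳ = 1731169.37 / 23009.40 = 75.24 mm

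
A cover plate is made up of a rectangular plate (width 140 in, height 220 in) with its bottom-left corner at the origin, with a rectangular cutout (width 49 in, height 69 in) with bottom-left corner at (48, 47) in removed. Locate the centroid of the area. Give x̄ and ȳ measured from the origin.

plate: A = 140 × 220 = 30800.00, centroid at (70.00, 110.00).
hole: A = −(49 × 69) = -3381.00, centroid at (72.50, 81.50).
ΣA = 27419.00 in²
ΣAx̄ = (30800.00)(70.00) + (-3381.00)(72.50) = 1910877.50 in³
ΣAȳ = (30800.00)(110.00) + (-3381.00)(81.50) = 3112448.50 in³
x̄ = 1910877.50 / 27419.00 = 69.69 in
ȳ = 3112448.50 / 27419.00 = 113.51 in

x̄ = 69.69 in, ȳ = 113.51 in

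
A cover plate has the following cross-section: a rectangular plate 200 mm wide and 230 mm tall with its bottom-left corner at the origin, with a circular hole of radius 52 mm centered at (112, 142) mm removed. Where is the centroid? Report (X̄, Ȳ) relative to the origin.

Part | A | x̄ᵢ | ȳᵢ | A·x̄ᵢ | A·ȳᵢ
plate | 46000.00 | 100.00 | 115.00 | 4600000.00 | 5290000.00
hole | -8494.87 | 112.00 | 142.00 | -951425.05 | -1206271.05
Σ | 37505.13 |  |  | 3648574.95 | 4083728.95
X̄ = 3648574.95 / 37505.13 = 97.28 mm
Ȳ = 4083728.95 / 37505.13 = 108.88 mm

X̄ = 97.28 mm, Ȳ = 108.88 mm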